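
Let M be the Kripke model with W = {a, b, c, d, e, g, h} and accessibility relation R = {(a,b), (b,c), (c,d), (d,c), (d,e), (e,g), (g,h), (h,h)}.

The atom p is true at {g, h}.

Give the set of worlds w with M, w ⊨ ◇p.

a: successors {b}; p there: b:F. ✗
b: successors {c}; p there: c:F. ✗
c: successors {d}; p there: d:F. ✗
d: successors {c, e}; p there: c:F, e:F. ✗
e: successors {g}; p there: g:T. ✓
g: successors {h}; p there: h:T. ✓
h: successors {h}; p there: h:T. ✓

{e, g, h}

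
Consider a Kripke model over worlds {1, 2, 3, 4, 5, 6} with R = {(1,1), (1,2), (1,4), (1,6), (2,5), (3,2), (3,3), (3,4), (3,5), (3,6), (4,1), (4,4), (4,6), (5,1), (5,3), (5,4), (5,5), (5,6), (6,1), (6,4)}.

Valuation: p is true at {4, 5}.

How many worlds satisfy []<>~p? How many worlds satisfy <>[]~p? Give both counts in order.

For []<>~p:
1: successors {1, 2, 4, 6}; <>~p there: 1:T, 2:F, 4:T, 6:T. ✗
2: successors {5}; <>~p there: 5:T. ✓
3: successors {2, 3, 4, 5, 6}; <>~p there: 2:F, 3:T, 4:T, 5:T, 6:T. ✗
4: successors {1, 4, 6}; <>~p there: 1:T, 4:T, 6:T. ✓
5: successors {1, 3, 4, 5, 6}; <>~p there: 1:T, 3:T, 4:T, 5:T, 6:T. ✓
6: successors {1, 4}; <>~p there: 1:T, 4:T. ✓
— 4 worlds.
For <>[]~p:
1: successors {1, 2, 4, 6}; []~p there: 1:F, 2:F, 4:F, 6:F. ✗
2: successors {5}; []~p there: 5:F. ✗
3: successors {2, 3, 4, 5, 6}; []~p there: 2:F, 3:F, 4:F, 5:F, 6:F. ✗
4: successors {1, 4, 6}; []~p there: 1:F, 4:F, 6:F. ✗
5: successors {1, 3, 4, 5, 6}; []~p there: 1:F, 3:F, 4:F, 5:F, 6:F. ✗
6: successors {1, 4}; []~p there: 1:F, 4:F. ✗
— 0 worlds.

4 and 0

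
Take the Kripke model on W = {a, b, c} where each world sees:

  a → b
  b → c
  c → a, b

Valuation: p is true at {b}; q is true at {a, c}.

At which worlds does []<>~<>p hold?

a: successors {b}; <>~<>p there: b:F. ✗
b: successors {c}; <>~<>p there: c:T. ✓
c: successors {a, b}; <>~<>p there: a:T, b:F. ✗

{b}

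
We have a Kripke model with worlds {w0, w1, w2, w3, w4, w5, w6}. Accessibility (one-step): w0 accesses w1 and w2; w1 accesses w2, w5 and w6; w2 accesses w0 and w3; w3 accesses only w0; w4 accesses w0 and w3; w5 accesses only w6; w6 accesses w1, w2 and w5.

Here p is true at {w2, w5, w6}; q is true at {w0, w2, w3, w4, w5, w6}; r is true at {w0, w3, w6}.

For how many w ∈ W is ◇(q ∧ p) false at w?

w0: successors {w1, w2}; q ∧ p there: w1:F, w2:T. ✓
w1: successors {w2, w5, w6}; q ∧ p there: w2:T, w5:T, w6:T. ✓
w2: successors {w0, w3}; q ∧ p there: w0:F, w3:F. ✗
w3: successors {w0}; q ∧ p there: w0:F. ✗
w4: successors {w0, w3}; q ∧ p there: w0:F, w3:F. ✗
w5: successors {w6}; q ∧ p there: w6:T. ✓
w6: successors {w1, w2, w5}; q ∧ p there: w1:F, w2:T, w5:T. ✓
Satisfying worlds: {w0, w1, w5, w6}.
So ◇(q ∧ p) fails at the other 3 worlds.

3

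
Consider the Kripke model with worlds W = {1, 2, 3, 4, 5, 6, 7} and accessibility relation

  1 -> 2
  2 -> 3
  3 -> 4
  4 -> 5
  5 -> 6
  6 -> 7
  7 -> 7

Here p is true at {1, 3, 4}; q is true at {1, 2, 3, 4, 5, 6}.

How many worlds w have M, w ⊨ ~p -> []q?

5

1: ~p is F, []q is T. ✓
2: ~p is T, []q is T. ✓
3: ~p is F, []q is T. ✓
4: ~p is F, []q is T. ✓
5: ~p is T, []q is T. ✓
6: ~p is T, []q is F. ✗
7: ~p is T, []q is F. ✗
Satisfying worlds: {1, 2, 3, 4, 5}.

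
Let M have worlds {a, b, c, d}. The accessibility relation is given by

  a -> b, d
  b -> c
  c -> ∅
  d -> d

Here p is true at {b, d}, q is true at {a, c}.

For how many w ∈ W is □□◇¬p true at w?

a: successors {b, d}; □◇¬p there: b:F, d:F. ✗
b: successors {c}; □◇¬p there: c:T. ✓
c: no successors, so □□◇¬p holds vacuously. ✓
d: successors {d}; □◇¬p there: d:F. ✗
Satisfying worlds: {b, c}.

2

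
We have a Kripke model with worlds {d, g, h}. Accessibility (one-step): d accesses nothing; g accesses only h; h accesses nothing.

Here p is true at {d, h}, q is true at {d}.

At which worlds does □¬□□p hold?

{d, h}

d: no successors, so □¬□□p holds vacuously. ✓
g: successors {h}; ¬□□p there: h:F. ✗
h: no successors, so □¬□□p holds vacuously. ✓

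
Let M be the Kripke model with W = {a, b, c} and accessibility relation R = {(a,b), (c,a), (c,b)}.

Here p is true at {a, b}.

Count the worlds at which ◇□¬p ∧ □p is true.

a: ◇□¬p is T, □p is T. ✓
b: ◇□¬p is F, □p is T. ✗
c: ◇□¬p is T, □p is T. ✓
Satisfying worlds: {a, c}.

2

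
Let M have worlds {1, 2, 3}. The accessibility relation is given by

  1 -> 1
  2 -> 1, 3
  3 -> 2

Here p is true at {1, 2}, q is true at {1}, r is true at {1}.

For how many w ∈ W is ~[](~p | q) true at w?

1

1: [](~p | q) is T. ✗
2: [](~p | q) is T. ✗
3: [](~p | q) is F. ✓
Satisfying worlds: {3}.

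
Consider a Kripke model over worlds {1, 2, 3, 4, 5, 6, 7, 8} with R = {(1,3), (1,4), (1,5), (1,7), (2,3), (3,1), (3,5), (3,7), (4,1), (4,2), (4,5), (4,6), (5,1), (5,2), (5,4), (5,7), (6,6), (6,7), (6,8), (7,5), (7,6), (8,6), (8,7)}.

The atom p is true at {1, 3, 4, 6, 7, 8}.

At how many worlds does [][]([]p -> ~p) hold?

1: successors {3, 4, 5, 7}; []([]p -> ~p) there: 3:T, 4:F, 5:T, 7:F. ✗
2: successors {3}; []([]p -> ~p) there: 3:T. ✓
3: successors {1, 5, 7}; []([]p -> ~p) there: 1:T, 5:T, 7:F. ✗
4: successors {1, 2, 5, 6}; []([]p -> ~p) there: 1:T, 2:T, 5:T, 6:F. ✗
5: successors {1, 2, 4, 7}; []([]p -> ~p) there: 1:T, 2:T, 4:F, 7:F. ✗
6: successors {6, 7, 8}; []([]p -> ~p) there: 6:F, 7:F, 8:F. ✗
7: successors {5, 6}; []([]p -> ~p) there: 5:T, 6:F. ✗
8: successors {6, 7}; []([]p -> ~p) there: 6:F, 7:F. ✗
Satisfying worlds: {2}.

1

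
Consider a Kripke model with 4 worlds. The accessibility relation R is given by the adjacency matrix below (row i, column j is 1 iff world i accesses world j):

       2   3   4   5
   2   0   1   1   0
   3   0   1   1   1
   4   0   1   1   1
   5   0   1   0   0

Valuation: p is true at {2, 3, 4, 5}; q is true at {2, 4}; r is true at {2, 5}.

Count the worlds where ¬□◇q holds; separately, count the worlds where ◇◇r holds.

For ¬□◇q:
2: □◇q is T. ✗
3: □◇q is F. ✓
4: □◇q is F. ✓
5: □◇q is T. ✗
— 2 worlds.
For ◇◇r:
2: successors {3, 4}; ◇r there: 3:T, 4:T. ✓
3: successors {3, 4, 5}; ◇r there: 3:T, 4:T, 5:F. ✓
4: successors {3, 4, 5}; ◇r there: 3:T, 4:T, 5:F. ✓
5: successors {3}; ◇r there: 3:T. ✓
— 4 worlds.

2 and 4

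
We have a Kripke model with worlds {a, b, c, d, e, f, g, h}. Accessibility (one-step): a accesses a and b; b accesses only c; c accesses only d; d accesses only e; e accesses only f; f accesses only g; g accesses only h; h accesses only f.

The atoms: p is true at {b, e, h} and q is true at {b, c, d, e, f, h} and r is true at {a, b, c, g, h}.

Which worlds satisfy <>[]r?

a: successors {a, b}; []r there: a:T, b:T. ✓
b: successors {c}; []r there: c:F. ✗
c: successors {d}; []r there: d:F. ✗
d: successors {e}; []r there: e:F. ✗
e: successors {f}; []r there: f:T. ✓
f: successors {g}; []r there: g:T. ✓
g: successors {h}; []r there: h:F. ✗
h: successors {f}; []r there: f:T. ✓

{a, e, f, h}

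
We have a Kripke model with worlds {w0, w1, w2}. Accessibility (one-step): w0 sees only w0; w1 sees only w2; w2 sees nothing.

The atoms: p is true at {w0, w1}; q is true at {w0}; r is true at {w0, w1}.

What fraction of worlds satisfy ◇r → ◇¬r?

2/3

w0: ◇r is T, ◇¬r is F. ✗
w1: ◇r is F, ◇¬r is T. ✓
w2: ◇r is F, ◇¬r is F. ✓
That's 2 of 3 worlds, so 2/3.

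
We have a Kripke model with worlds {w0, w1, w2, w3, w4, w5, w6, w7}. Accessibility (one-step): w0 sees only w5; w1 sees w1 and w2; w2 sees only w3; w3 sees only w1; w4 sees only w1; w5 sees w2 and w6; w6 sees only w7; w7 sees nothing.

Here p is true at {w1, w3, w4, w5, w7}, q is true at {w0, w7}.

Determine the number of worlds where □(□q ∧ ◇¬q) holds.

1

w0: successors {w5}; □q ∧ ◇¬q there: w5:F. ✗
w1: successors {w1, w2}; □q ∧ ◇¬q there: w1:F, w2:F. ✗
w2: successors {w3}; □q ∧ ◇¬q there: w3:F. ✗
w3: successors {w1}; □q ∧ ◇¬q there: w1:F. ✗
w4: successors {w1}; □q ∧ ◇¬q there: w1:F. ✗
w5: successors {w2, w6}; □q ∧ ◇¬q there: w2:F, w6:F. ✗
w6: successors {w7}; □q ∧ ◇¬q there: w7:F. ✗
w7: no successors, so □(□q ∧ ◇¬q) holds vacuously. ✓
Satisfying worlds: {w7}.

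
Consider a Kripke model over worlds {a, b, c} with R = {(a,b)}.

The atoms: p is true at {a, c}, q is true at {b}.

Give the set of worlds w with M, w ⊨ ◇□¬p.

{a}

a: successors {b}; □¬p there: b:T. ✓
b: no successors, so ◇□¬p fails. ✗
c: no successors, so ◇□¬p fails. ✗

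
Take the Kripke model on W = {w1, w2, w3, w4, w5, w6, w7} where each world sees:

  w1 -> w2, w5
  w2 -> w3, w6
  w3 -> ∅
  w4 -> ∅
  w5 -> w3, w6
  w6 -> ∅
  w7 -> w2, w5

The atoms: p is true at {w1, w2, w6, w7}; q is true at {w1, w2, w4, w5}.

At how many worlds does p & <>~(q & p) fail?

4

w1: p is T, <>~(q & p) is T. ✓
w2: p is T, <>~(q & p) is T. ✓
w3: p is F, <>~(q & p) is F. ✗
w4: p is F, <>~(q & p) is F. ✗
w5: p is F, <>~(q & p) is T. ✗
w6: p is T, <>~(q & p) is F. ✗
w7: p is T, <>~(q & p) is T. ✓
Satisfying worlds: {w1, w2, w7}.
So p & <>~(q & p) fails at the other 4 worlds.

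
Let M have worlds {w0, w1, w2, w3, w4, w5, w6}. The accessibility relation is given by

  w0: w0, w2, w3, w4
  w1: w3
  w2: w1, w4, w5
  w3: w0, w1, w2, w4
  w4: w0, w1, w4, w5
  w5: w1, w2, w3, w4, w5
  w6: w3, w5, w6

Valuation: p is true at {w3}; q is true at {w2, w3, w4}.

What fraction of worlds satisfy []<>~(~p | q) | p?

1/7

w0: []<>~(~p | q) is F, p is F. ✗
w1: []<>~(~p | q) is F, p is F. ✗
w2: []<>~(~p | q) is F, p is F. ✗
w3: []<>~(~p | q) is F, p is T. ✓
w4: []<>~(~p | q) is F, p is F. ✗
w5: []<>~(~p | q) is F, p is F. ✗
w6: []<>~(~p | q) is F, p is F. ✗
That's 1 of 7 worlds, so 1/7.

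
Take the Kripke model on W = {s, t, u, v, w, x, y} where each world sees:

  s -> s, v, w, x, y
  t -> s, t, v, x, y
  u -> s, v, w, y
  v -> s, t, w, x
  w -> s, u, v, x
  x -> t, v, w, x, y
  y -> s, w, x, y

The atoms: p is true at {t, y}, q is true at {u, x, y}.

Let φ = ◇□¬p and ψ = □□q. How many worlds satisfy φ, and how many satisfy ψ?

For ◇□¬p:
s: successors {s, v, w, x, y}; □¬p there: s:F, v:F, w:T, x:F, y:F. ✓
t: successors {s, t, v, x, y}; □¬p there: s:F, t:F, v:F, x:F, y:F. ✗
u: successors {s, v, w, y}; □¬p there: s:F, v:F, w:T, y:F. ✓
v: successors {s, t, w, x}; □¬p there: s:F, t:F, w:T, x:F. ✓
w: successors {s, u, v, x}; □¬p there: s:F, u:F, v:F, x:F. ✗
x: successors {t, v, w, x, y}; □¬p there: t:F, v:F, w:T, x:F, y:F. ✓
y: successors {s, w, x, y}; □¬p there: s:F, w:T, x:F, y:F. ✓
— 5 worlds.
For □□q:
s: successors {s, v, w, x, y}; □q there: s:F, v:F, w:F, x:F, y:F. ✗
t: successors {s, t, v, x, y}; □q there: s:F, t:F, v:F, x:F, y:F. ✗
u: successors {s, v, w, y}; □q there: s:F, v:F, w:F, y:F. ✗
v: successors {s, t, w, x}; □q there: s:F, t:F, w:F, x:F. ✗
w: successors {s, u, v, x}; □q there: s:F, u:F, v:F, x:F. ✗
x: successors {t, v, w, x, y}; □q there: t:F, v:F, w:F, x:F, y:F. ✗
y: successors {s, w, x, y}; □q there: s:F, w:F, x:F, y:F. ✗
— 0 worlds.

5 and 0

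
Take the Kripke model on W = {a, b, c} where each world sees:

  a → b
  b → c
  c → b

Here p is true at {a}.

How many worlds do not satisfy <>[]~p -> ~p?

a: <>[]~p is T, ~p is F. ✗
b: <>[]~p is T, ~p is T. ✓
c: <>[]~p is T, ~p is T. ✓
Satisfying worlds: {b, c}.
So <>[]~p -> ~p fails at the other 1 world.

1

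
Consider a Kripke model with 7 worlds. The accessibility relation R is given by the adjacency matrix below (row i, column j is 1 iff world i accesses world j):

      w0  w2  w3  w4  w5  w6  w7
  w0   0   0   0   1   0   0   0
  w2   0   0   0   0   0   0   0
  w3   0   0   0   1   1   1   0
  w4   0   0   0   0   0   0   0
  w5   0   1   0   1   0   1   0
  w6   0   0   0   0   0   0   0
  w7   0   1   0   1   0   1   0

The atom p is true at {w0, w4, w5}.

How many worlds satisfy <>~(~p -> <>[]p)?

w0: successors {w4}; ~(~p -> <>[]p) there: w4:F. ✗
w2: no successors, so <>~(~p -> <>[]p) fails. ✗
w3: successors {w4, w5, w6}; ~(~p -> <>[]p) there: w4:F, w5:F, w6:T. ✓
w4: no successors, so <>~(~p -> <>[]p) fails. ✗
w5: successors {w2, w4, w6}; ~(~p -> <>[]p) there: w2:T, w4:F, w6:T. ✓
w6: no successors, so <>~(~p -> <>[]p) fails. ✗
w7: successors {w2, w4, w6}; ~(~p -> <>[]p) there: w2:T, w4:F, w6:T. ✓
Satisfying worlds: {w3, w5, w7}.

3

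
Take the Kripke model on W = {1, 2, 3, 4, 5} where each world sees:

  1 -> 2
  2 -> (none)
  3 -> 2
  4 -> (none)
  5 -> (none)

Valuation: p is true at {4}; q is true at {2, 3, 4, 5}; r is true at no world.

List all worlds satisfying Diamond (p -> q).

{1, 3}

1: successors {2}; p -> q there: 2:T. ✓
2: no successors, so Diamond (p -> q) fails. ✗
3: successors {2}; p -> q there: 2:T. ✓
4: no successors, so Diamond (p -> q) fails. ✗
5: no successors, so Diamond (p -> q) fails. ✗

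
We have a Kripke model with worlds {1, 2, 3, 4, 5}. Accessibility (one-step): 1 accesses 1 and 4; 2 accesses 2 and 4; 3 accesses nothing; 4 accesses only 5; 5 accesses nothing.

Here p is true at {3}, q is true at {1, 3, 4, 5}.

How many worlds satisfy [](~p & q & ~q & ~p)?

2

1: successors {1, 4}; ~p & q & ~q & ~p there: 1:F, 4:F. ✗
2: successors {2, 4}; ~p & q & ~q & ~p there: 2:F, 4:F. ✗
3: no successors, so [](~p & q & ~q & ~p) holds vacuously. ✓
4: successors {5}; ~p & q & ~q & ~p there: 5:F. ✗
5: no successors, so [](~p & q & ~q & ~p) holds vacuously. ✓
Satisfying worlds: {3, 5}.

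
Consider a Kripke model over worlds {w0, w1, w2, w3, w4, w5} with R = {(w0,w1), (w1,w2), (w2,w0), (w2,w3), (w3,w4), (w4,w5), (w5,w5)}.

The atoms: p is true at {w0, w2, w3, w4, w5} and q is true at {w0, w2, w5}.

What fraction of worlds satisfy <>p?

5/6

w0: successors {w1}; p there: w1:F. ✗
w1: successors {w2}; p there: w2:T. ✓
w2: successors {w0, w3}; p there: w0:T, w3:T. ✓
w3: successors {w4}; p there: w4:T. ✓
w4: successors {w5}; p there: w5:T. ✓
w5: successors {w5}; p there: w5:T. ✓
That's 5 of 6 worlds, so 5/6.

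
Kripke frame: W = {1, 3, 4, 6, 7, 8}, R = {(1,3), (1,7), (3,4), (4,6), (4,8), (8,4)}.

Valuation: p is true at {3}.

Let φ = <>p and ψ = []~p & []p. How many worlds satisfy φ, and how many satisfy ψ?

For <>p:
1: successors {3, 7}; p there: 3:T, 7:F. ✓
3: successors {4}; p there: 4:F. ✗
4: successors {6, 8}; p there: 6:F, 8:F. ✗
6: no successors, so <>p fails. ✗
7: no successors, so <>p fails. ✗
8: successors {4}; p there: 4:F. ✗
— 1 world.
For []~p & []p:
1: []~p is F, []p is F. ✗
3: []~p is T, []p is F. ✗
4: []~p is T, []p is F. ✗
6: []~p is T, []p is T. ✓
7: []~p is T, []p is T. ✓
8: []~p is T, []p is F. ✗
— 2 worlds.

1 and 2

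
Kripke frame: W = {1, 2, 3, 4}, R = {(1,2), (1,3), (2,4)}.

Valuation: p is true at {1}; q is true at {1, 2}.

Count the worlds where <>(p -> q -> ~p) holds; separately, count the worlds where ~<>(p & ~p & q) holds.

2 and 4

For <>(p -> q -> ~p):
1: successors {2, 3}; p -> q -> ~p there: 2:T, 3:T. ✓
2: successors {4}; p -> q -> ~p there: 4:T. ✓
3: no successors, so <>(p -> q -> ~p) fails. ✗
4: no successors, so <>(p -> q -> ~p) fails. ✗
— 2 worlds.
For ~<>(p & ~p & q):
1: <>(p & ~p & q) is F. ✓
2: <>(p & ~p & q) is F. ✓
3: <>(p & ~p & q) is F. ✓
4: <>(p & ~p & q) is F. ✓
— 4 worlds.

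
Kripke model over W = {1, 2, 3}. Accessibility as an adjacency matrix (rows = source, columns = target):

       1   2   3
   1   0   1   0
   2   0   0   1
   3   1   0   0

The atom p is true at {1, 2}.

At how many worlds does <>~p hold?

1: successors {2}; ~p there: 2:F. ✗
2: successors {3}; ~p there: 3:T. ✓
3: successors {1}; ~p there: 1:F. ✗
Satisfying worlds: {2}.

1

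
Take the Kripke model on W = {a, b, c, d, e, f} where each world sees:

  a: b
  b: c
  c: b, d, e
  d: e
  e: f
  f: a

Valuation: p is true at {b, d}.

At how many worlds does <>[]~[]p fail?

a: successors {b}; []~[]p there: b:T. ✓
b: successors {c}; []~[]p there: c:T. ✓
c: successors {b, d, e}; []~[]p there: b:T, d:T, e:T. ✓
d: successors {e}; []~[]p there: e:T. ✓
e: successors {f}; []~[]p there: f:F. ✗
f: successors {a}; []~[]p there: a:T. ✓
Satisfying worlds: {a, b, c, d, f}.
So <>[]~[]p fails at the other 1 world.

1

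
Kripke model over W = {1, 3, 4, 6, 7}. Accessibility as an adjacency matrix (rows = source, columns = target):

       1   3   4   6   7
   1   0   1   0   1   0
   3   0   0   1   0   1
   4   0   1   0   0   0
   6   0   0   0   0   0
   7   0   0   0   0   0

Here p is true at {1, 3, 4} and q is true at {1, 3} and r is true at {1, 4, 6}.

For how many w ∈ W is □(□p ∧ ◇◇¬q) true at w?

1: successors {3, 6}; □p ∧ ◇◇¬q there: 3:F, 6:F. ✗
3: successors {4, 7}; □p ∧ ◇◇¬q there: 4:T, 7:F. ✗
4: successors {3}; □p ∧ ◇◇¬q there: 3:F. ✗
6: no successors, so □(□p ∧ ◇◇¬q) holds vacuously. ✓
7: no successors, so □(□p ∧ ◇◇¬q) holds vacuously. ✓
Satisfying worlds: {6, 7}.

2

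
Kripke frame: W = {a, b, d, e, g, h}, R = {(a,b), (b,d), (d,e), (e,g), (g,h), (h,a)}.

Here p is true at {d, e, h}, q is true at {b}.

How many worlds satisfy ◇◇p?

3

a: successors {b}; ◇p there: b:T. ✓
b: successors {d}; ◇p there: d:T. ✓
d: successors {e}; ◇p there: e:F. ✗
e: successors {g}; ◇p there: g:T. ✓
g: successors {h}; ◇p there: h:F. ✗
h: successors {a}; ◇p there: a:F. ✗
Satisfying worlds: {a, b, e}.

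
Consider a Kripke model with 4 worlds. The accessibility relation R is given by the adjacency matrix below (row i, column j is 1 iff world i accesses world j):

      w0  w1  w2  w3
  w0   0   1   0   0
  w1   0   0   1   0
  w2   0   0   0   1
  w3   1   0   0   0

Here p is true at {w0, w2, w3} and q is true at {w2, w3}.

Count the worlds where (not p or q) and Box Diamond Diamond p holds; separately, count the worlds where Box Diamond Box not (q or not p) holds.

2 and 1

For (not p or q) and Box Diamond Diamond p:
w0: not p or q is F, Box Diamond Diamond p is T. ✗
w1: not p or q is T, Box Diamond Diamond p is T. ✓
w2: not p or q is T, Box Diamond Diamond p is F. ✗
w3: not p or q is T, Box Diamond Diamond p is T. ✓
— 2 worlds.
For Box Diamond Box not (q or not p):
w0: successors {w1}; Diamond Box not (q or not p) there: w1:F. ✗
w1: successors {w2}; Diamond Box not (q or not p) there: w2:T. ✓
w2: successors {w3}; Diamond Box not (q or not p) there: w3:F. ✗
w3: successors {w0}; Diamond Box not (q or not p) there: w0:F. ✗
— 1 world.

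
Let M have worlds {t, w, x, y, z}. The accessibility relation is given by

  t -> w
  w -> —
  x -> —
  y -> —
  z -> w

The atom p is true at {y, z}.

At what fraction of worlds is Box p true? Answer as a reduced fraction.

3/5

t: successors {w}; p there: w:F. ✗
w: no successors, so Box p holds vacuously. ✓
x: no successors, so Box p holds vacuously. ✓
y: no successors, so Box p holds vacuously. ✓
z: successors {w}; p there: w:F. ✗
That's 3 of 5 worlds, so 3/5.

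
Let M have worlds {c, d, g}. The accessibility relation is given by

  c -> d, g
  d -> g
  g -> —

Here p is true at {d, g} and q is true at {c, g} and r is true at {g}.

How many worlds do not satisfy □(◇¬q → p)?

0

c: successors {d, g}; ◇¬q → p there: d:T, g:T. ✓
d: successors {g}; ◇¬q → p there: g:T. ✓
g: no successors, so □(◇¬q → p) holds vacuously. ✓
Satisfying worlds: {c, d, g}.
So □(◇¬q → p) fails at the other 0 worlds.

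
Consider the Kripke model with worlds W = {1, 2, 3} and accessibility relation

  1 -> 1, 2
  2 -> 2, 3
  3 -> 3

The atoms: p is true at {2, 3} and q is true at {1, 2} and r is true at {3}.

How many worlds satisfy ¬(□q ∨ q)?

1

1: □q ∨ q is T. ✗
2: □q ∨ q is T. ✗
3: □q ∨ q is F. ✓
Satisfying worlds: {3}.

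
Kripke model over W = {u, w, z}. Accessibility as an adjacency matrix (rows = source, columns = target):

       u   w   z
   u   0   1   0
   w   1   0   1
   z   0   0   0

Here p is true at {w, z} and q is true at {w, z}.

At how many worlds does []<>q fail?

1

u: successors {w}; <>q there: w:T. ✓
w: successors {u, z}; <>q there: u:T, z:F. ✗
z: no successors, so []<>q holds vacuously. ✓
Satisfying worlds: {u, z}.
So []<>q fails at the other 1 world.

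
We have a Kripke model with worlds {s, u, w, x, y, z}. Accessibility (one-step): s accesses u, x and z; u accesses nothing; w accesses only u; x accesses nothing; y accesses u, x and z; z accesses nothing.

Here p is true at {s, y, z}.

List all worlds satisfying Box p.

s: successors {u, x, z}; p there: u:F, x:F, z:T. ✗
u: no successors, so Box p holds vacuously. ✓
w: successors {u}; p there: u:F. ✗
x: no successors, so Box p holds vacuously. ✓
y: successors {u, x, z}; p there: u:F, x:F, z:T. ✗
z: no successors, so Box p holds vacuously. ✓

{u, x, z}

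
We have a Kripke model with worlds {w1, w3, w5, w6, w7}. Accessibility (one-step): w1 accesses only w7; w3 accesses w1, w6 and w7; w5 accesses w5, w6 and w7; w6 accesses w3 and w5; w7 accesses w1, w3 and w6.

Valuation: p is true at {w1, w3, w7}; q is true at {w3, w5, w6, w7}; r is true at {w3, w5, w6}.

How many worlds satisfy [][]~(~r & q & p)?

w1: successors {w7}; []~(~r & q & p) there: w7:T. ✓
w3: successors {w1, w6, w7}; []~(~r & q & p) there: w1:F, w6:T, w7:T. ✗
w5: successors {w5, w6, w7}; []~(~r & q & p) there: w5:F, w6:T, w7:T. ✗
w6: successors {w3, w5}; []~(~r & q & p) there: w3:F, w5:F. ✗
w7: successors {w1, w3, w6}; []~(~r & q & p) there: w1:F, w3:F, w6:T. ✗
Satisfying worlds: {w1}.

1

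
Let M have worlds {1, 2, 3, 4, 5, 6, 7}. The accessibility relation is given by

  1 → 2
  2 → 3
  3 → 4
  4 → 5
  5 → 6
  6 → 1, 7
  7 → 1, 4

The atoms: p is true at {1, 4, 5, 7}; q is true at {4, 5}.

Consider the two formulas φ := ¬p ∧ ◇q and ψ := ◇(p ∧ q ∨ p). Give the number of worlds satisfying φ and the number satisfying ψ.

For ¬p ∧ ◇q:
1: ¬p is F, ◇q is F. ✗
2: ¬p is T, ◇q is F. ✗
3: ¬p is T, ◇q is T. ✓
4: ¬p is F, ◇q is T. ✗
5: ¬p is F, ◇q is F. ✗
6: ¬p is T, ◇q is F. ✗
7: ¬p is F, ◇q is T. ✗
— 1 world.
For ◇(p ∧ q ∨ p):
1: successors {2}; p ∧ q ∨ p there: 2:F. ✗
2: successors {3}; p ∧ q ∨ p there: 3:F. ✗
3: successors {4}; p ∧ q ∨ p there: 4:T. ✓
4: successors {5}; p ∧ q ∨ p there: 5:T. ✓
5: successors {6}; p ∧ q ∨ p there: 6:F. ✗
6: successors {1, 7}; p ∧ q ∨ p there: 1:T, 7:T. ✓
7: successors {1, 4}; p ∧ q ∨ p there: 1:T, 4:T. ✓
— 4 worlds.

1 and 4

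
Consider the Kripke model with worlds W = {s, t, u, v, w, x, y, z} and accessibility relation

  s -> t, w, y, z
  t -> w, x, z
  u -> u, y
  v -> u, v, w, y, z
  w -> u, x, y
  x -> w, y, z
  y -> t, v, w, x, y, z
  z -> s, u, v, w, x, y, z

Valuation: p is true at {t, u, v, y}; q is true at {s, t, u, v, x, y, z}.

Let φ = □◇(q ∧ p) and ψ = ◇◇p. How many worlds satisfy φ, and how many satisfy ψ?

For □◇(q ∧ p):
s: successors {t, w, y, z}; ◇(q ∧ p) there: t:F, w:T, y:T, z:T. ✗
t: successors {w, x, z}; ◇(q ∧ p) there: w:T, x:T, z:T. ✓
u: successors {u, y}; ◇(q ∧ p) there: u:T, y:T. ✓
v: successors {u, v, w, y, z}; ◇(q ∧ p) there: u:T, v:T, w:T, y:T, z:T. ✓
w: successors {u, x, y}; ◇(q ∧ p) there: u:T, x:T, y:T. ✓
x: successors {w, y, z}; ◇(q ∧ p) there: w:T, y:T, z:T. ✓
y: successors {t, v, w, x, y, z}; ◇(q ∧ p) there: t:F, v:T, w:T, x:T, y:T, z:T. ✗
z: successors {s, u, v, w, x, y, z}; ◇(q ∧ p) there: s:T, u:T, v:T, w:T, x:T, y:T, z:T. ✓
— 6 worlds.
For ◇◇p:
s: successors {t, w, y, z}; ◇p there: t:F, w:T, y:T, z:T. ✓
t: successors {w, x, z}; ◇p there: w:T, x:T, z:T. ✓
u: successors {u, y}; ◇p there: u:T, y:T. ✓
v: successors {u, v, w, y, z}; ◇p there: u:T, v:T, w:T, y:T, z:T. ✓
w: successors {u, x, y}; ◇p there: u:T, x:T, y:T. ✓
x: successors {w, y, z}; ◇p there: w:T, y:T, z:T. ✓
y: successors {t, v, w, x, y, z}; ◇p there: t:F, v:T, w:T, x:T, y:T, z:T. ✓
z: successors {s, u, v, w, x, y, z}; ◇p there: s:T, u:T, v:T, w:T, x:T, y:T, z:T. ✓
— 8 worlds.

6 and 8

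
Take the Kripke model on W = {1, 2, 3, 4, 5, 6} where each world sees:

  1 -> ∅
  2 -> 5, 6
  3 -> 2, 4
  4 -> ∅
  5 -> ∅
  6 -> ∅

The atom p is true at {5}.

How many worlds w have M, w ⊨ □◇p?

4

1: no successors, so □◇p holds vacuously. ✓
2: successors {5, 6}; ◇p there: 5:F, 6:F. ✗
3: successors {2, 4}; ◇p there: 2:T, 4:F. ✗
4: no successors, so □◇p holds vacuously. ✓
5: no successors, so □◇p holds vacuously. ✓
6: no successors, so □◇p holds vacuously. ✓
Satisfying worlds: {1, 4, 5, 6}.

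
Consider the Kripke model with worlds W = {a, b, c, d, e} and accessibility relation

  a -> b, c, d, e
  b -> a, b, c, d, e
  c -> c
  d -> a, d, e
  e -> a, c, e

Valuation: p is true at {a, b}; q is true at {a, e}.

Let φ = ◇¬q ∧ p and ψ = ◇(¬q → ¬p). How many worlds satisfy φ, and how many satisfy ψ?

For ◇¬q ∧ p:
a: ◇¬q is T, p is T. ✓
b: ◇¬q is T, p is T. ✓
c: ◇¬q is T, p is F. ✗
d: ◇¬q is T, p is F. ✗
e: ◇¬q is T, p is F. ✗
— 2 worlds.
For ◇(¬q → ¬p):
a: successors {b, c, d, e}; ¬q → ¬p there: b:F, c:T, d:T, e:T. ✓
b: successors {a, b, c, d, e}; ¬q → ¬p there: a:T, b:F, c:T, d:T, e:T. ✓
c: successors {c}; ¬q → ¬p there: c:T. ✓
d: successors {a, d, e}; ¬q → ¬p there: a:T, d:T, e:T. ✓
e: successors {a, c, e}; ¬q → ¬p there: a:T, c:T, e:T. ✓
— 5 worlds.

2 and 5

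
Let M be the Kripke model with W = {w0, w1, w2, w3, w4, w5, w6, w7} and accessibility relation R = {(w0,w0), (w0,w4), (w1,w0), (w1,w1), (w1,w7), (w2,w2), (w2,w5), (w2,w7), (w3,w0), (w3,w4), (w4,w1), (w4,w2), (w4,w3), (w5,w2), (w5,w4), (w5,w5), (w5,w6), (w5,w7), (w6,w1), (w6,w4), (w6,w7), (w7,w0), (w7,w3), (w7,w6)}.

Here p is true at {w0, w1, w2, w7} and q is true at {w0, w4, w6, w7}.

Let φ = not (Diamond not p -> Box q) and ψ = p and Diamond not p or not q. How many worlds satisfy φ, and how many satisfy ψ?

5 and 6

For not (Diamond not p -> Box q):
w0: Diamond not p -> Box q is T. ✗
w1: Diamond not p -> Box q is T. ✗
w2: Diamond not p -> Box q is F. ✓
w3: Diamond not p -> Box q is T. ✗
w4: Diamond not p -> Box q is F. ✓
w5: Diamond not p -> Box q is F. ✓
w6: Diamond not p -> Box q is F. ✓
w7: Diamond not p -> Box q is F. ✓
— 5 worlds.
For p and Diamond not p or not q:
w0: p and Diamond not p is T, not q is F. ✓
w1: p and Diamond not p is F, not q is T. ✓
w2: p and Diamond not p is T, not q is T. ✓
w3: p and Diamond not p is F, not q is T. ✓
w4: p and Diamond not p is F, not q is F. ✗
w5: p and Diamond not p is F, not q is T. ✓
w6: p and Diamond not p is F, not q is F. ✗
w7: p and Diamond not p is T, not q is F. ✓
— 6 worlds.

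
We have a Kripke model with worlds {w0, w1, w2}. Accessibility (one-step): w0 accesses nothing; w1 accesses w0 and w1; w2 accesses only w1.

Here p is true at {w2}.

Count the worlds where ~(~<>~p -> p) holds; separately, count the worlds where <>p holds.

For ~(~<>~p -> p):
w0: ~<>~p -> p is F. ✓
w1: ~<>~p -> p is T. ✗
w2: ~<>~p -> p is T. ✗
— 1 world.
For <>p:
w0: no successors, so <>p fails. ✗
w1: successors {w0, w1}; p there: w0:F, w1:F. ✗
w2: successors {w1}; p there: w1:F. ✗
— 0 worlds.

1 and 0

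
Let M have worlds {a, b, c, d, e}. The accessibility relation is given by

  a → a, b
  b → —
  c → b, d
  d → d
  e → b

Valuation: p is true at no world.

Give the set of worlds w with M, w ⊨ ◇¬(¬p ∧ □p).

{a, c, d}

a: successors {a, b}; ¬(¬p ∧ □p) there: a:T, b:F. ✓
b: no successors, so ◇¬(¬p ∧ □p) fails. ✗
c: successors {b, d}; ¬(¬p ∧ □p) there: b:F, d:T. ✓
d: successors {d}; ¬(¬p ∧ □p) there: d:T. ✓
e: successors {b}; ¬(¬p ∧ □p) there: b:F. ✗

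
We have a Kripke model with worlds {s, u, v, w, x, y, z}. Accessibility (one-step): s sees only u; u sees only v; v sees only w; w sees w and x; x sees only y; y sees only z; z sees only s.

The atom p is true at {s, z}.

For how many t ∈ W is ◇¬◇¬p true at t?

2

s: successors {u}; ¬◇¬p there: u:F. ✗
u: successors {v}; ¬◇¬p there: v:F. ✗
v: successors {w}; ¬◇¬p there: w:F. ✗
w: successors {w, x}; ¬◇¬p there: w:F, x:F. ✗
x: successors {y}; ¬◇¬p there: y:T. ✓
y: successors {z}; ¬◇¬p there: z:T. ✓
z: successors {s}; ¬◇¬p there: s:F. ✗
Satisfying worlds: {x, y}.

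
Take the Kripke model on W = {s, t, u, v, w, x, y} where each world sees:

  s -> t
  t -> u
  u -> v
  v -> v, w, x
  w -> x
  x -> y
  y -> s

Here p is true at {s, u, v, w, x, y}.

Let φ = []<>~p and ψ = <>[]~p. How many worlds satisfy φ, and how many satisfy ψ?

1 and 1

For []<>~p:
s: successors {t}; <>~p there: t:F. ✗
t: successors {u}; <>~p there: u:F. ✗
u: successors {v}; <>~p there: v:F. ✗
v: successors {v, w, x}; <>~p there: v:F, w:F, x:F. ✗
w: successors {x}; <>~p there: x:F. ✗
x: successors {y}; <>~p there: y:F. ✗
y: successors {s}; <>~p there: s:T. ✓
— 1 world.
For <>[]~p:
s: successors {t}; []~p there: t:F. ✗
t: successors {u}; []~p there: u:F. ✗
u: successors {v}; []~p there: v:F. ✗
v: successors {v, w, x}; []~p there: v:F, w:F, x:F. ✗
w: successors {x}; []~p there: x:F. ✗
x: successors {y}; []~p there: y:F. ✗
y: successors {s}; []~p there: s:T. ✓
— 1 world.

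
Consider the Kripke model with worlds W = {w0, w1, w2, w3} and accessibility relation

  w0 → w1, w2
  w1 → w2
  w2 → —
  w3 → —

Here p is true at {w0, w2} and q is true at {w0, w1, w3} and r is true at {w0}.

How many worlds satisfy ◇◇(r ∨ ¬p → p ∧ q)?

1

w0: successors {w1, w2}; ◇(r ∨ ¬p → p ∧ q) there: w1:T, w2:F. ✓
w1: successors {w2}; ◇(r ∨ ¬p → p ∧ q) there: w2:F. ✗
w2: no successors, so ◇◇(r ∨ ¬p → p ∧ q) fails. ✗
w3: no successors, so ◇◇(r ∨ ¬p → p ∧ q) fails. ✗
Satisfying worlds: {w0}.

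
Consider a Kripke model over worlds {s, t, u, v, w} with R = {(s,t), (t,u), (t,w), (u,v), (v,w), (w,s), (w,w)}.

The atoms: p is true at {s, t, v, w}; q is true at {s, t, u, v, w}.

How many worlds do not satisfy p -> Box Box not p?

s: p is T, Box Box not p is F. ✗
t: p is T, Box Box not p is F. ✗
u: p is F, Box Box not p is F. ✓
v: p is T, Box Box not p is F. ✗
w: p is T, Box Box not p is F. ✗
Satisfying worlds: {u}.
So p -> Box Box not p fails at the other 4 worlds.

4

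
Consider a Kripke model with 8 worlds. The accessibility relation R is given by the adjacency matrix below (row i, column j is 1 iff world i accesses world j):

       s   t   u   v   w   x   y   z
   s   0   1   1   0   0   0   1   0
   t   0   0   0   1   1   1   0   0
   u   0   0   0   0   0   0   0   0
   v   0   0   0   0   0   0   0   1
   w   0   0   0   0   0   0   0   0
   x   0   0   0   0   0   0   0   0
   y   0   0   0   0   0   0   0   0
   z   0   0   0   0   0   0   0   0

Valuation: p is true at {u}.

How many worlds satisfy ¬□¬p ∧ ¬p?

1

s: ¬□¬p is T, ¬p is T. ✓
t: ¬□¬p is F, ¬p is T. ✗
u: ¬□¬p is F, ¬p is F. ✗
v: ¬□¬p is F, ¬p is T. ✗
w: ¬□¬p is F, ¬p is T. ✗
x: ¬□¬p is F, ¬p is T. ✗
y: ¬□¬p is F, ¬p is T. ✗
z: ¬□¬p is F, ¬p is T. ✗
Satisfying worlds: {s}.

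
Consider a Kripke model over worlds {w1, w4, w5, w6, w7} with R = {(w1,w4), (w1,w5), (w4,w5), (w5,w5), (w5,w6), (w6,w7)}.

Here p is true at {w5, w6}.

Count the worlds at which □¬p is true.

2

w1: successors {w4, w5}; ¬p there: w4:T, w5:F. ✗
w4: successors {w5}; ¬p there: w5:F. ✗
w5: successors {w5, w6}; ¬p there: w5:F, w6:F. ✗
w6: successors {w7}; ¬p there: w7:T. ✓
w7: no successors, so □¬p holds vacuously. ✓
Satisfying worlds: {w6, w7}.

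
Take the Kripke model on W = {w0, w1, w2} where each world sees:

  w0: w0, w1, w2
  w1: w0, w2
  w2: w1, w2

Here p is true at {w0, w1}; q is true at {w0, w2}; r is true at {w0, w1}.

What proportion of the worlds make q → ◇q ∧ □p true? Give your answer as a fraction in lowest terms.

w0: q is T, ◇q ∧ □p is F. ✗
w1: q is F, ◇q ∧ □p is F. ✓
w2: q is T, ◇q ∧ □p is F. ✗
That's 1 of 3 worlds, so 1/3.

1/3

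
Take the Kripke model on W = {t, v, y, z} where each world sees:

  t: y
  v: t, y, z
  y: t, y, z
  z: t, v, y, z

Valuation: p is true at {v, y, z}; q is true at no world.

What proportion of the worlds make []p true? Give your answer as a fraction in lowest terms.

1/4

t: successors {y}; p there: y:T. ✓
v: successors {t, y, z}; p there: t:F, y:T, z:T. ✗
y: successors {t, y, z}; p there: t:F, y:T, z:T. ✗
z: successors {t, v, y, z}; p there: t:F, v:T, y:T, z:T. ✗
That's 1 of 4 worlds, so 1/4.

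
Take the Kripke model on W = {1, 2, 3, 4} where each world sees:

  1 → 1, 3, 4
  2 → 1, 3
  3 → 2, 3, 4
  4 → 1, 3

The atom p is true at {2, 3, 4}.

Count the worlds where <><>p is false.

1: successors {1, 3, 4}; <>p there: 1:T, 3:T, 4:T. ✓
2: successors {1, 3}; <>p there: 1:T, 3:T. ✓
3: successors {2, 3, 4}; <>p there: 2:T, 3:T, 4:T. ✓
4: successors {1, 3}; <>p there: 1:T, 3:T. ✓
Satisfying worlds: {1, 2, 3, 4}.
So <><>p fails at the other 0 worlds.

0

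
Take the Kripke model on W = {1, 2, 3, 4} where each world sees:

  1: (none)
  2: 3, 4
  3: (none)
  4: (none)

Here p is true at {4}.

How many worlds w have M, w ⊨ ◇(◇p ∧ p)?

1: no successors, so ◇(◇p ∧ p) fails. ✗
2: successors {3, 4}; ◇p ∧ p there: 3:F, 4:F. ✗
3: no successors, so ◇(◇p ∧ p) fails. ✗
4: no successors, so ◇(◇p ∧ p) fails. ✗
Satisfying worlds: ∅.

0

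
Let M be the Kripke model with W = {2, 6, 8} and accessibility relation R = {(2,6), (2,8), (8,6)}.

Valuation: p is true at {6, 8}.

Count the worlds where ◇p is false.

2: successors {6, 8}; p there: 6:T, 8:T. ✓
6: no successors, so ◇p fails. ✗
8: successors {6}; p there: 6:T. ✓
Satisfying worlds: {2, 8}.
So ◇p fails at the other 1 world.

1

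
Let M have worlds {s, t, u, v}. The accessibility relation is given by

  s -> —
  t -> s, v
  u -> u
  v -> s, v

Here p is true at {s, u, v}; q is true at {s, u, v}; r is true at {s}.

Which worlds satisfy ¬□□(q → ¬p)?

s: □□(q → ¬p) is T. ✗
t: □□(q → ¬p) is F. ✓
u: □□(q → ¬p) is F. ✓
v: □□(q → ¬p) is F. ✓

{t, u, v}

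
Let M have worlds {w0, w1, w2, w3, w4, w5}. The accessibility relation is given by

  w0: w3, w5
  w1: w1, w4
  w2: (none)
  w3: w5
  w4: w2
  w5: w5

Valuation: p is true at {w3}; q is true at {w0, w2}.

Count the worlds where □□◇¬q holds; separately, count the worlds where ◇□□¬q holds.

For □□◇¬q:
w0: successors {w3, w5}; □◇¬q there: w3:T, w5:T. ✓
w1: successors {w1, w4}; □◇¬q there: w1:F, w4:F. ✗
w2: no successors, so □□◇¬q holds vacuously. ✓
w3: successors {w5}; □◇¬q there: w5:T. ✓
w4: successors {w2}; □◇¬q there: w2:T. ✓
w5: successors {w5}; □◇¬q there: w5:T. ✓
— 5 worlds.
For ◇□□¬q:
w0: successors {w3, w5}; □□¬q there: w3:T, w5:T. ✓
w1: successors {w1, w4}; □□¬q there: w1:F, w4:T. ✓
w2: no successors, so ◇□□¬q fails. ✗
w3: successors {w5}; □□¬q there: w5:T. ✓
w4: successors {w2}; □□¬q there: w2:T. ✓
w5: successors {w5}; □□¬q there: w5:T. ✓
— 5 worlds.

5 and 5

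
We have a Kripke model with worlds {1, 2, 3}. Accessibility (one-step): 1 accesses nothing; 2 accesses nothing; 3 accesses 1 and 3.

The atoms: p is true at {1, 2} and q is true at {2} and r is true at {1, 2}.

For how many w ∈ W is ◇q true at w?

1: no successors, so ◇q fails. ✗
2: no successors, so ◇q fails. ✗
3: successors {1, 3}; q there: 1:F, 3:F. ✗
Satisfying worlds: ∅.

0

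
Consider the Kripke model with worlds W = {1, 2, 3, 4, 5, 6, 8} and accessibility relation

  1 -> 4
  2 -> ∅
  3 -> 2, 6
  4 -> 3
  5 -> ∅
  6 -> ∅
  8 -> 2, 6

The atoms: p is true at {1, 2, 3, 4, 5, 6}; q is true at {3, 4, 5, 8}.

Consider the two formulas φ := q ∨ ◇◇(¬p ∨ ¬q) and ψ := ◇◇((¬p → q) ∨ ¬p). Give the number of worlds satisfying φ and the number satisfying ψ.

For q ∨ ◇◇(¬p ∨ ¬q):
1: q is F, ◇◇(¬p ∨ ¬q) is F. ✗
2: q is F, ◇◇(¬p ∨ ¬q) is F. ✗
3: q is T, ◇◇(¬p ∨ ¬q) is F. ✓
4: q is T, ◇◇(¬p ∨ ¬q) is T. ✓
5: q is T, ◇◇(¬p ∨ ¬q) is F. ✓
6: q is F, ◇◇(¬p ∨ ¬q) is F. ✗
8: q is T, ◇◇(¬p ∨ ¬q) is F. ✓
— 4 worlds.
For ◇◇((¬p → q) ∨ ¬p):
1: successors {4}; ◇((¬p → q) ∨ ¬p) there: 4:T. ✓
2: no successors, so ◇◇((¬p → q) ∨ ¬p) fails. ✗
3: successors {2, 6}; ◇((¬p → q) ∨ ¬p) there: 2:F, 6:F. ✗
4: successors {3}; ◇((¬p → q) ∨ ¬p) there: 3:T. ✓
5: no successors, so ◇◇((¬p → q) ∨ ¬p) fails. ✗
6: no successors, so ◇◇((¬p → q) ∨ ¬p) fails. ✗
8: successors {2, 6}; ◇((¬p → q) ∨ ¬p) there: 2:F, 6:F. ✗
— 2 worlds.

4 and 2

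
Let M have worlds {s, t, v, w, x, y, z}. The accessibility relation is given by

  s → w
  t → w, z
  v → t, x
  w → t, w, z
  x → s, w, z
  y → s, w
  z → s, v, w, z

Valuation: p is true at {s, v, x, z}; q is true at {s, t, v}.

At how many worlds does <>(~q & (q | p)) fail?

s: successors {w}; ~q & (q | p) there: w:F. ✗
t: successors {w, z}; ~q & (q | p) there: w:F, z:T. ✓
v: successors {t, x}; ~q & (q | p) there: t:F, x:T. ✓
w: successors {t, w, z}; ~q & (q | p) there: t:F, w:F, z:T. ✓
x: successors {s, w, z}; ~q & (q | p) there: s:F, w:F, z:T. ✓
y: successors {s, w}; ~q & (q | p) there: s:F, w:F. ✗
z: successors {s, v, w, z}; ~q & (q | p) there: s:F, v:F, w:F, z:T. ✓
Satisfying worlds: {t, v, w, x, z}.
So <>(~q & (q | p)) fails at the other 2 worlds.

2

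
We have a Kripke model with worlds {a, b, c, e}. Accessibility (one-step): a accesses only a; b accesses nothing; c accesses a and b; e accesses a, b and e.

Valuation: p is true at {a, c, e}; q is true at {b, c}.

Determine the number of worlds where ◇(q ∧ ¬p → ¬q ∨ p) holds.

3

a: successors {a}; q ∧ ¬p → ¬q ∨ p there: a:T. ✓
b: no successors, so ◇(q ∧ ¬p → ¬q ∨ p) fails. ✗
c: successors {a, b}; q ∧ ¬p → ¬q ∨ p there: a:T, b:F. ✓
e: successors {a, b, e}; q ∧ ¬p → ¬q ∨ p there: a:T, b:F, e:T. ✓
Satisfying worlds: {a, c, e}.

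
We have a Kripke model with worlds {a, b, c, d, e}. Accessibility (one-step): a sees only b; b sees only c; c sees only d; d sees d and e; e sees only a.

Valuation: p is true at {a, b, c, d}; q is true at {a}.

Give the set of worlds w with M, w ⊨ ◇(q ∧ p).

{e}

a: successors {b}; q ∧ p there: b:F. ✗
b: successors {c}; q ∧ p there: c:F. ✗
c: successors {d}; q ∧ p there: d:F. ✗
d: successors {d, e}; q ∧ p there: d:F, e:F. ✗
e: successors {a}; q ∧ p there: a:T. ✓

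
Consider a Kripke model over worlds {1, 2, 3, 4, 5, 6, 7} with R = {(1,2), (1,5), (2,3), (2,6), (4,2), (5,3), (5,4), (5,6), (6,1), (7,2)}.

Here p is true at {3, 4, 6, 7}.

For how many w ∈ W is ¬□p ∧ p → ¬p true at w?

1: ¬□p ∧ p is F, ¬p is T. ✓
2: ¬□p ∧ p is F, ¬p is T. ✓
3: ¬□p ∧ p is F, ¬p is F. ✓
4: ¬□p ∧ p is T, ¬p is F. ✗
5: ¬□p ∧ p is F, ¬p is T. ✓
6: ¬□p ∧ p is T, ¬p is F. ✗
7: ¬□p ∧ p is T, ¬p is F. ✗
Satisfying worlds: {1, 2, 3, 5}.

4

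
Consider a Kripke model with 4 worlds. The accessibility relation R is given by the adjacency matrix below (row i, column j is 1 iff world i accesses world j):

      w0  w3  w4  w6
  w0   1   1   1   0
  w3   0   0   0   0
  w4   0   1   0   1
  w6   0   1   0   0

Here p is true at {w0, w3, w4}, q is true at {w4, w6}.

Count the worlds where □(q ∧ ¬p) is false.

3

w0: successors {w0, w3, w4}; q ∧ ¬p there: w0:F, w3:F, w4:F. ✗
w3: no successors, so □(q ∧ ¬p) holds vacuously. ✓
w4: successors {w3, w6}; q ∧ ¬p there: w3:F, w6:T. ✗
w6: successors {w3}; q ∧ ¬p there: w3:F. ✗
Satisfying worlds: {w3}.
So □(q ∧ ¬p) fails at the other 3 worlds.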